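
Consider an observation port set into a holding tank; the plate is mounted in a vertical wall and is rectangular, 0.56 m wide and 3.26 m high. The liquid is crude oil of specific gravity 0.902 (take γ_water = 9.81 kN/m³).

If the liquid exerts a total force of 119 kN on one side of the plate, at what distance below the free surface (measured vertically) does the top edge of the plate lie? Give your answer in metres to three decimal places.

d_top ≈ 5.737 m

γ = 0.902 × 9.81 = 8.84862 kN/m³.
A = 0.56 × 3.26 = 1.8256 m².
From F = γ·h_c·A, the centroid depth is h_c = 119/(8.84862 × 1.8256) = 7.36658 m.
The centroid lies 3.26/2 = 1.63 m below the top edge, so the top edge sits at h_top = 7.36658 − 1.63 = 5.73658 m below the surface.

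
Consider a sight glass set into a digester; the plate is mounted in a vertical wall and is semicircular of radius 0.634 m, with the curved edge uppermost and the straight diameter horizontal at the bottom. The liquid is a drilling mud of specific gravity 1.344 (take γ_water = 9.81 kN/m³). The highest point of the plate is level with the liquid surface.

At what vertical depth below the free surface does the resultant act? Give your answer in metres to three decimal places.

γ = 1.344 × 9.81 = 13.18464 kN/m³.
The centroid lies 4r/(3π) = 0.269078 m above the diameter, so r − 4r/(3π) = 0.634 − 0.269078 = 0.364922 m below the topmost point, so the centroid depth is h_c = 0.364922 m.
A = πr²/2 = π × 0.634²/2 = 0.631391 m².
Resultant F = γ·h_c·A = 13.18464 × 0.364922 × 0.631391 = 3.03785 kN.
I_c = (π/8 − 8/(9π))·r⁴ = 0.109757 × 0.634⁴ = 0.0177333 m⁴.
Centre of pressure: y_p = y_c + I_c/(y_c·A) = 0.364922 + 0.0177333/(0.364922 × 0.631391) = 0.364922 + 0.0769646 = 0.441887 m along the plane.

h_p = 0.442 m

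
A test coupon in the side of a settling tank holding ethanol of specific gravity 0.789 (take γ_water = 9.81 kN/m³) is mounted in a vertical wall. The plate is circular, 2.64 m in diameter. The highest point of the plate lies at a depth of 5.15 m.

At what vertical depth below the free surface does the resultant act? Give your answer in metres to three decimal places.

γ = 0.789 × 9.81 = 7.74009 kN/m³.
The centroid is at the centre, 1.32 m below the top of the plate, so the centroid depth is h_c = 5.15 + 1.32 = 6.47 m.
A = π(1.32)² = 5.47391 m².
Resultant F = γ·h_c·A = 7.74009 × 6.47 × 5.47391 = 274.125 kN.
I_c = πr⁴/4 = π × 1.32⁴/4 = 2.38444 m⁴.
Centre of pressure: y_p = y_c + I_c/(y_c·A) = 6.47 + 2.38444/(6.47 × 5.47391) = 6.47 + 0.0673263 = 6.53733 m along the plane.

h_p = 6.537 m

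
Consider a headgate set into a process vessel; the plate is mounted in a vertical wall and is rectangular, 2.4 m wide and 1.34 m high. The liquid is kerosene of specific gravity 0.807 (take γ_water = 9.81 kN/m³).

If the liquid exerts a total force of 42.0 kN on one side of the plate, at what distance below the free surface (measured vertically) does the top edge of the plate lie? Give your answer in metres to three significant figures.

γ = 0.807 × 9.81 = 7.91667 kN/m³.
A = 2.4 × 1.34 = 3.216 m².
From F = γ·h_c·A, the centroid depth is h_c = 42.0/(7.91667 × 3.216) = 1.64965 m.
The centroid lies 1.34/2 = 0.67 m below the top edge, so the top edge sits at h_top = 1.64965 − 0.67 = 0.97965 m below the surface.

d_top ≈ 0.980 m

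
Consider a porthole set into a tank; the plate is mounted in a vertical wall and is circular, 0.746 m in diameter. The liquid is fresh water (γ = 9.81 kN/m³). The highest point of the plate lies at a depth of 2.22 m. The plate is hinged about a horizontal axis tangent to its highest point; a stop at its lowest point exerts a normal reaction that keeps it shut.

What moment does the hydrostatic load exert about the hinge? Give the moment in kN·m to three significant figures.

M ≈ 4.30 kN·m

γ = 9.81 kN/m³.
The centroid is at the centre, 0.373 m below the top of the plate, so the centroid depth is h_c = 2.22 + 0.373 = 2.593 m.
A = π(0.373)² = 0.437087 m².
Resultant F = γ·h_c·A = 9.81 × 2.593 × 0.437087 = 11.1183 kN.
I_c = πr⁴/4 = π × 0.373⁴/4 = 0.0152029 m⁴.
Centre of pressure: y_p = y_c + I_c/(y_c·A) = 2.593 + 0.0152029/(2.593 × 0.437087) = 2.593 + 0.0134139 = 2.60641 m along the plane.
The resultant acts 0.373 + 0.0134139 = 0.386414 m (along the plate) below the hinge at the top edge, so the moment about the hinge is M = F × 0.386414 = 11.1183 × 0.386414 = 4.29627 kN·m.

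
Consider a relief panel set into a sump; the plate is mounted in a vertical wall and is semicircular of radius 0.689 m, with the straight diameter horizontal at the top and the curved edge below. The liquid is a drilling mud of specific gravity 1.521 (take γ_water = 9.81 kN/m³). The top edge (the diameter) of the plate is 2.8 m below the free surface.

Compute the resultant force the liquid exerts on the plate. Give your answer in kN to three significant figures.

F ≈ 34.4 kN

γ = 1.521 × 9.81 = 14.92101 kN/m³.
The centroid of a semicircle lies 4r/(3π) = 0.292421 m from the diameter, here below the top edge, so the centroid depth is h_c = 2.8 + 0.292421 = 3.09242 m.
A = πr²/2 = π × 0.689²/2 = 0.74569 m².
Resultant F = γ·h_c·A = 14.92101 × 3.09242 × 0.74569 = 34.4077 kN.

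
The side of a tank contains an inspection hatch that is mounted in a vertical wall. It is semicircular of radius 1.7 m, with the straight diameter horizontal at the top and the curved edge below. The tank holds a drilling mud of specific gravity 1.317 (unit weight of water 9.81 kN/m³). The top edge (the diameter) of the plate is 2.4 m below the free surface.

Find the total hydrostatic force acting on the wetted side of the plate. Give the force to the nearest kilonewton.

γ = 1.317 × 9.81 = 12.91977 kN/m³.
The centroid of a semicircle lies 4r/(3π) = 0.721502 m from the diameter, here below the top edge, so the centroid depth is h_c = 2.4 + 0.721502 = 3.1215 m.
A = πr²/2 = π × 1.7²/2 = 4.5396 m².
Resultant F = γ·h_c·A = 12.91977 × 3.1215 × 4.5396 = 183.078 kN.

F ≈ 183 kN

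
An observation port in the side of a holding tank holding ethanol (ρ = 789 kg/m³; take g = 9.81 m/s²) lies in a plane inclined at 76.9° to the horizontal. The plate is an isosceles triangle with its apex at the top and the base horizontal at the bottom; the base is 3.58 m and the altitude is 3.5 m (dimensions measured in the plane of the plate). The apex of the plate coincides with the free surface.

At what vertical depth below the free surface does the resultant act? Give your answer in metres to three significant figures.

h_p = 2.56 m

γ = ρg = 789 × 9.81 / 1000 = 7.74009 kN/m³.
Let θ = 76.9° be the plate's angle to the horizontal; measure y along the incline from where the plane meets the free surface. Vertical depth h = y·sinθ with sinθ = 0.973976.
With the apex up, the centroid sits 2h/3 = 2 × 3.5/3 = 2.33333 m below the apex, so y_c = 2.33333 m and h_c = 2.33333 × 0.973976 = 2.27261 m.
A = ½ × 3.58 × 3.5 = 6.265 m².
Resultant F = γ·h_c·A = 7.74009 × 2.27261 × 6.265 = 110.203 kN.
I_c = b·h³/36 = 3.58 × 3.5³/36 = 4.26368 m⁴.
Centre of pressure: y_p = y_c + I_c/(y_c·A) = 2.33333 + 4.26368/(2.33333 × 6.265) = 2.33333 + 0.291667 = 2.625 m along the plane.
Vertically, h_p = y_p·sinθ = 2.625 × 0.973976 = 2.55669 m.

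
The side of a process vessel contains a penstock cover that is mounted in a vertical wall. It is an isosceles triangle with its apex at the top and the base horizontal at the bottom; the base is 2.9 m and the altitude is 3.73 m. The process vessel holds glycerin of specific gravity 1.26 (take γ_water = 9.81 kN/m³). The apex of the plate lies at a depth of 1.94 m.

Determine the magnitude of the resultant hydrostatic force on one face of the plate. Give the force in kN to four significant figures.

γ = 1.26 × 9.81 = 12.3606 kN/m³.
With the apex up, the centroid sits 2h/3 = 2 × 3.73/3 = 2.48667 m below the apex, so the centroid depth is h_c = 1.94 + 2.48667 = 4.42667 m.
A = ½ × 2.9 × 3.73 = 5.4085 m².
Resultant F = γ·h_c·A = 12.3606 × 4.42667 × 5.4085 = 295.933 kN.

F ≈ 295.9 kN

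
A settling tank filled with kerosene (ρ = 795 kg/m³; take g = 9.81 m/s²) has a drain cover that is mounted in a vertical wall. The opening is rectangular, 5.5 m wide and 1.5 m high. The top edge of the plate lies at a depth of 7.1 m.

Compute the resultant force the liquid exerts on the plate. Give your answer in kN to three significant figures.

F ≈ 505 kN

γ = ρg = 795 × 9.81 / 1000 = 7.79895 kN/m³.
The centroid lies 1.5/2 = 0.75 m below the top edge, so the centroid depth is h_c = 7.1 + 0.75 = 7.85 m.
A = 5.5 × 1.5 = 8.25 m².
Resultant F = γ·h_c·A = 7.79895 × 7.85 × 8.25 = 505.079 kN.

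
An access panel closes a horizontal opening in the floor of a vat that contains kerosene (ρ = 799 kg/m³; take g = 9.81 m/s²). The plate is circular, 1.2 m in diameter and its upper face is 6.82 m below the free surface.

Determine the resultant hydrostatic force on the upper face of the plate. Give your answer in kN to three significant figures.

F ≈ 60.5 kN

γ = ρg = 799 × 9.81 / 1000 = 7.83819 kN/m³.
The plate is horizontal, so pressure is uniform at p = γ·h = 7.83819 × 6.82 = 53.4565 kN/m².
A = π(0.6)² = 1.13097 m².
F = p·A = 53.4565 × 1.13097 = 60.4577 kN.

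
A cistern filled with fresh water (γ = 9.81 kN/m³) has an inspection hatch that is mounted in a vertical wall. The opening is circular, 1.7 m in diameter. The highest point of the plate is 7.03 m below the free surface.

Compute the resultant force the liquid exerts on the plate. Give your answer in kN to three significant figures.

F ≈ 175 kN

γ = 9.81 kN/m³.
The centroid is at the centre, 0.85 m below the top of the plate, so the centroid depth is h_c = 7.03 + 0.85 = 7.88 m.
A = π(0.85)² = 2.2698 m².
Resultant F = γ·h_c·A = 9.81 × 7.88 × 2.2698 = 175.462 kN.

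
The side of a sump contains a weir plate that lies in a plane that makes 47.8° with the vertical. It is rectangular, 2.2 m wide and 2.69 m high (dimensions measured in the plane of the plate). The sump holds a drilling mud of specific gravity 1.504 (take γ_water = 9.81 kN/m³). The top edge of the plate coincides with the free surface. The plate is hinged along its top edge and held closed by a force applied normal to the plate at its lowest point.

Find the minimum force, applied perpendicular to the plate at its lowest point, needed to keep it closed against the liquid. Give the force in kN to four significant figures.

γ = 1.504 × 9.81 = 14.75424 kN/m³.
The plate makes 47.8° with the vertical, i.e. θ = 90° − 47.8° = 42.2° to the horizontal. Measuring y along the incline from the free-surface line, vertical depth h = y·sinθ with sinθ = 0.671721.
The centroid lies 2.69/2 = 1.345 m below the top edge, so y_c = 1.345 m and h_c = 1.345 × 0.671721 = 0.903465 m.
A = 2.2 × 2.69 = 5.918 m².
Resultant F = γ·h_c·A = 14.75424 × 0.903465 × 5.918 = 78.8866 kN.
I_c = b·h³/12 = 2.2 × 2.69³/12 = 3.5686 m⁴.
Centre of pressure: y_p = y_c + I_c/(y_c·A) = 1.345 + 3.5686/(1.345 × 5.918) = 1.345 + 0.448333 = 1.79333 m along the plane.
The resultant acts 1.345 + 0.448333 = 1.79333 m (along the plate) below the hinge at the top edge, so the moment about the hinge is M = F × 1.79333 = 78.8866 × 1.79333 = 141.47 kN·m.
A normal force at the bottom, 2.69 m from the hinge, must supply this moment: P = 141.47/2.69 = 52.5911 kN.

P ≈ 52.59 kN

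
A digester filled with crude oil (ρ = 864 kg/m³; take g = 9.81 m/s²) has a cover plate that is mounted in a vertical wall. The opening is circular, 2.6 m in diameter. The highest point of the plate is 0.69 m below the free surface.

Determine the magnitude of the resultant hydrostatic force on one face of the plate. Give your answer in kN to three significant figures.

γ = ρg = 864 × 9.81 / 1000 = 8.47584 kN/m³.
The centroid is at the centre, 1.3 m below the top of the plate, so the centroid depth is h_c = 0.69 + 1.3 = 1.99 m.
A = π(1.3)² = 5.30929 m².
Resultant F = γ·h_c·A = 8.47584 × 1.99 × 5.30929 = 89.5514 kN.

F ≈ 89.6 kN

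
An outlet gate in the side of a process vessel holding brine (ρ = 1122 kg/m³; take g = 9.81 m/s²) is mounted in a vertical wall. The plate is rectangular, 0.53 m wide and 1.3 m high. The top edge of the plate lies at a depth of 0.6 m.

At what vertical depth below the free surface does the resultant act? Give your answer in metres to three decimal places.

h_p = 1.363 m

γ = ρg = 1122 × 9.81 / 1000 = 11.00682 kN/m³.
The centroid lies 1.3/2 = 0.65 m below the top edge, so the centroid depth is h_c = 0.6 + 0.65 = 1.25 m.
A = 0.53 × 1.3 = 0.689 m².
Resultant F = γ·h_c·A = 11.00682 × 1.25 × 0.689 = 9.47962 kN.
I_c = b·h³/12 = 0.53 × 1.3³/12 = 0.0970342 m⁴.
Centre of pressure: y_p = y_c + I_c/(y_c·A) = 1.25 + 0.0970342/(1.25 × 0.689) = 1.25 + 0.112667 = 1.36267 m along the plane.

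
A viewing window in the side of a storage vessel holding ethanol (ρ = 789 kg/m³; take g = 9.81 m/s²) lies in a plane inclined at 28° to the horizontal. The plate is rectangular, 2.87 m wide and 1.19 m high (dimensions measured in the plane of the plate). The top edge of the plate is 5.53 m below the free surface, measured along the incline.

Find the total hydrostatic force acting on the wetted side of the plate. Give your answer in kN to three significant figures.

F ≈ 76.0 kN

γ = ρg = 789 × 9.81 / 1000 = 7.74009 kN/m³.
Let θ = 28° be the plate's angle to the horizontal; measure y along the incline from where the plane meets the free surface. Vertical depth h = y·sinθ with sinθ = 0.469472.
The centroid lies 1.19/2 = 0.595 m below the top edge, so y_c = 5.53 + 0.595 = 6.125 m and h_c = 6.125 × 0.469472 = 2.87552 m.
A = 2.87 × 1.19 = 3.4153 m².
Resultant F = γ·h_c·A = 7.74009 × 2.87552 × 3.4153 = 76.0136 kN.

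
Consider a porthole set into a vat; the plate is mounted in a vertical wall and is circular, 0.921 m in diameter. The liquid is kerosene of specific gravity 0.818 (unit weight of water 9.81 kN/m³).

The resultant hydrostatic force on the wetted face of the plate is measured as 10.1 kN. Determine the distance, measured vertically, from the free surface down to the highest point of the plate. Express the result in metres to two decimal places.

d_top ≈ 1.43 m

γ = 0.818 × 9.81 = 8.02458 kN/m³.
A = π(0.4605)² = 0.666207 m².
From F = γ·h_c·A, the centroid depth is h_c = 10.1/(8.02458 × 0.666207) = 1.88925 m.
The centroid is at the centre, 0.4605 m below the top of the plate, so the highest point sits at h_top = 1.88925 − 0.4605 = 1.42875 m below the surface.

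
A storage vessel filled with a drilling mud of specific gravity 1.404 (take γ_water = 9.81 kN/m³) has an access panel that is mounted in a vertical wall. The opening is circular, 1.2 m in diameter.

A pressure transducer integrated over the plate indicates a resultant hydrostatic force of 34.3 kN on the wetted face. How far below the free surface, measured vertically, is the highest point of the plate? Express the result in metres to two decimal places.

d_top ≈ 1.60 m

γ = 1.404 × 9.81 = 13.77324 kN/m³.
A = π(0.6)² = 1.13097 m².
From F = γ·h_c·A, the centroid depth is h_c = 34.3/(13.77324 × 1.13097) = 2.20195 m.
The centroid is at the centre, 0.6 m below the top of the plate, so the highest point sits at h_top = 2.20195 − 0.6 = 1.60195 m below the surface.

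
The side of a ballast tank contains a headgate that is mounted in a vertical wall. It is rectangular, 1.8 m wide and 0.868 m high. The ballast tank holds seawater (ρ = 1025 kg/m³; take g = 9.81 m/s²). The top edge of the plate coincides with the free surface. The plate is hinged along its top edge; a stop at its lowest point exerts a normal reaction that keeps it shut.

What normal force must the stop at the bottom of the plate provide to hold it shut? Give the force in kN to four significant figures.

P ≈ 4.546 kN

γ = ρg = 1025 × 9.81 / 1000 = 10.05525 kN/m³.
The centroid lies 0.868/2 = 0.434 m below the top edge, so the centroid depth is h_c = 0.434 m.
A = 1.8 × 0.868 = 1.5624 m².
Resultant F = γ·h_c·A = 10.05525 × 0.434 × 1.5624 = 6.81828 kN.
I_c = b·h³/12 = 1.8 × 0.868³/12 = 0.0980958 m⁴.
Centre of pressure: y_p = y_c + I_c/(y_c·A) = 0.434 + 0.0980958/(0.434 × 1.5624) = 0.434 + 0.144667 = 0.578667 m along the plane.
The resultant acts 0.434 + 0.144667 = 0.578667 m (along the plate) below the hinge at the top edge, so the moment about the hinge is M = F × 0.578667 = 6.81828 × 0.578667 = 3.94551 kN·m.
A normal force at the bottom, 0.868 m from the hinge, must supply this moment: P = 3.94551/0.868 = 4.54552 kN.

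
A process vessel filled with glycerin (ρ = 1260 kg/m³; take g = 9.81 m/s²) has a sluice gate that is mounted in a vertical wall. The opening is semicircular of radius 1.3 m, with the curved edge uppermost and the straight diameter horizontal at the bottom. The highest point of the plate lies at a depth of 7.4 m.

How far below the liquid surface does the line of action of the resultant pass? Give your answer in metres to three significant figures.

γ = ρg = 1260 × 9.81 / 1000 = 12.3606 kN/m³.
The centroid lies 4r/(3π) = 0.551737 m above the diameter, so r − 4r/(3π) = 1.3 − 0.551737 = 0.748263 m below the topmost point, so the centroid depth is h_c = 7.4 + 0.748263 = 8.14826 m.
A = πr²/2 = π × 1.3²/2 = 2.65465 m².
Resultant F = γ·h_c·A = 12.3606 × 8.14826 × 2.65465 = 267.369 kN.
I_c = (π/8 − 8/(9π))·r⁴ = 0.109757 × 1.3⁴ = 0.313477 m⁴.
Centre of pressure: y_p = y_c + I_c/(y_c·A) = 8.14826 + 0.313477/(8.14826 × 2.65465) = 8.14826 + 0.0144922 = 8.16275 m along the plane.

h_p = 8.16 m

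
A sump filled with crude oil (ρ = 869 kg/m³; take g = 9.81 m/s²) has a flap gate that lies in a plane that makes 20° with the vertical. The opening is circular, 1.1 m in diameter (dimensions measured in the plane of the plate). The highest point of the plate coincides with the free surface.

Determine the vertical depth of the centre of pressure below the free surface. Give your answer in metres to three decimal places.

h_p = 0.646 m

γ = ρg = 869 × 9.81 / 1000 = 8.52489 kN/m³.
The plate makes 20° with the vertical, i.e. θ = 90° − 20° = 70° to the horizontal. Measuring y along the incline from the free-surface line, vertical depth h = y·sinθ with sinθ = 0.939693.
The centroid is at the centre, 0.55 m below the top of the plate, so y_c = 0.55 m and h_c = 0.55 × 0.939693 = 0.516831 m.
A = π(0.55)² = 0.950332 m².
Resultant F = γ·h_c·A = 8.52489 × 0.516831 × 0.950332 = 4.18709 kN.
I_c = πr⁴/4 = π × 0.55⁴/4 = 0.0718688 m⁴.
Centre of pressure: y_p = y_c + I_c/(y_c·A) = 0.55 + 0.0718688/(0.55 × 0.950332) = 0.55 + 0.1375 = 0.6875 m along the plane.
Vertically, h_p = y_p·sinθ = 0.6875 × 0.939693 = 0.646039 m.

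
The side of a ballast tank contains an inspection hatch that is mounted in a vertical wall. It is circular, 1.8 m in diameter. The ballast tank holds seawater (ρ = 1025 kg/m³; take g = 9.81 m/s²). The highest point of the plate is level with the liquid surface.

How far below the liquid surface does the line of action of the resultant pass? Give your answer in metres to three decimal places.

h_p = 1.125 m

γ = ρg = 1025 × 9.81 / 1000 = 10.05525 kN/m³.
The centroid is at the centre, 0.9 m below the top of the plate, so the centroid depth is h_c = 0.9 m.
A = π(0.9)² = 2.54469 m².
Resultant F = γ·h_c·A = 10.05525 × 0.9 × 2.54469 = 23.0287 kN.
I_c = πr⁴/4 = π × 0.9⁴/4 = 0.5153 m⁴.
Centre of pressure: y_p = y_c + I_c/(y_c·A) = 0.9 + 0.5153/(0.9 × 2.54469) = 0.9 + 0.225 = 1.125 m along the plane.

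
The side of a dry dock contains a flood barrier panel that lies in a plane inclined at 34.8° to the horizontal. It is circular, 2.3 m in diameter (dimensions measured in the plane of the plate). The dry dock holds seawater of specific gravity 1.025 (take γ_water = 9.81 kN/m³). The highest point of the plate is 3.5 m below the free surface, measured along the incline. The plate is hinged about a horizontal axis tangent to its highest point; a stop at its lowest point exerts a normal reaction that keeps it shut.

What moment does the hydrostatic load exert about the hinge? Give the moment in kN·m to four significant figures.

M ≈ 135.4 kN·m

γ = 1.025 × 9.81 = 10.05525 kN/m³.
Let θ = 34.8° be the plate's angle to the horizontal; measure y along the incline from where the plane meets the free surface. Vertical depth h = y·sinθ with sinθ = 0.570714.
The centroid is at the centre, 1.15 m below the top of the plate, so y_c = 3.5 + 1.15 = 4.65 m and h_c = 4.65 × 0.570714 = 2.65382 m.
A = π(1.15)² = 4.15476 m².
Resultant F = γ·h_c·A = 10.05525 × 2.65382 × 4.15476 = 110.869 kN.
I_c = πr⁴/4 = π × 1.15⁴/4 = 1.37367 m⁴.
Centre of pressure: y_p = y_c + I_c/(y_c·A) = 4.65 + 1.37367/(4.65 × 4.15476) = 4.65 + 0.0711023 = 4.7211 m along the plane.
The resultant acts 1.15 + 0.0711023 = 1.2211 m (along the plate) below the hinge at the top edge, so the moment about the hinge is M = F × 1.2211 = 110.869 × 1.2211 = 135.382 kN·m.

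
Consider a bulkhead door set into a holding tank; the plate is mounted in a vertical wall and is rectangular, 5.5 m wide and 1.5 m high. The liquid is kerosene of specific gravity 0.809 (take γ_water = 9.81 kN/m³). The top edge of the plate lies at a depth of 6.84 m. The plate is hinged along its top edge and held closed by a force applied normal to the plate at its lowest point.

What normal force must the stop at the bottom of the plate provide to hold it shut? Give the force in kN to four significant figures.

γ = 0.809 × 9.81 = 7.93629 kN/m³.
The centroid lies 1.5/2 = 0.75 m below the top edge, so the centroid depth is h_c = 6.84 + 0.75 = 7.59 m.
A = 5.5 × 1.5 = 8.25 m².
Resultant F = γ·h_c·A = 7.93629 × 7.59 × 8.25 = 496.951 kN.
I_c = b·h³/12 = 5.5 × 1.5³/12 = 1.54688 m⁴.
Centre of pressure: y_p = y_c + I_c/(y_c·A) = 7.59 + 1.54688/(7.59 × 8.25) = 7.59 + 0.0247036 = 7.6147 m along the plane.
The resultant acts 0.75 + 0.0247036 = 0.774704 m (along the plate) below the hinge at the top edge, so the moment about the hinge is M = F × 0.774704 = 496.951 × 0.774704 = 384.99 kN·m.
A normal force at the bottom, 1.5 m from the hinge, must supply this moment: P = 384.99/1.5 = 256.66 kN.

P ≈ 256.7 kN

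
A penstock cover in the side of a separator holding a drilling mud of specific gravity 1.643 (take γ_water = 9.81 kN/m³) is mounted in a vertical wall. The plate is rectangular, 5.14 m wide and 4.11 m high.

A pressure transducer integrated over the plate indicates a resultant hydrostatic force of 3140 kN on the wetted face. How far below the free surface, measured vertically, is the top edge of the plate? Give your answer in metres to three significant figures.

γ = 1.643 × 9.81 = 16.11783 kN/m³.
A = 5.14 × 4.11 = 21.1254 m².
From F = γ·h_c·A, the centroid depth is h_c = 3140/(16.11783 × 21.1254) = 9.22185 m.
The centroid lies 4.11/2 = 2.055 m below the top edge, so the top edge sits at h_top = 9.22185 − 2.055 = 7.16685 m below the surface.

d_top ≈ 7.17 m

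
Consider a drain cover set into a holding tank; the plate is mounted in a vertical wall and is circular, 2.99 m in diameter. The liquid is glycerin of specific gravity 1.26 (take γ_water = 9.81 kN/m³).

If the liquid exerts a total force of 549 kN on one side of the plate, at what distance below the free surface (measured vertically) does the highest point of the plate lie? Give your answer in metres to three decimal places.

γ = 1.26 × 9.81 = 12.3606 kN/m³.
A = π(1.495)² = 7.02154 m².
From F = γ·h_c·A, the centroid depth is h_c = 549/(12.3606 × 7.02154) = 6.32558 m.
The centroid is at the centre, 1.495 m below the top of the plate, so the highest point sits at h_top = 6.32558 − 1.495 = 4.83058 m below the surface.

d_top ≈ 4.831 m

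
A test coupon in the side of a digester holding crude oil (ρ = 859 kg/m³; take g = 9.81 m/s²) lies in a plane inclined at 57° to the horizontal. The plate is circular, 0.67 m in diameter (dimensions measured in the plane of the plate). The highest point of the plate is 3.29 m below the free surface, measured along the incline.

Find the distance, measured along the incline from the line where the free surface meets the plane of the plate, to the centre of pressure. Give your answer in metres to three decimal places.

γ = ρg = 859 × 9.81 / 1000 = 8.42679 kN/m³.
Let θ = 57° be the plate's angle to the horizontal; measure y along the incline from where the plane meets the free surface. Vertical depth h = y·sinθ with sinθ = 0.838671.
The centroid is at the centre, 0.335 m below the top of the plate, so y_c = 3.29 + 0.335 = 3.625 m and h_c = 3.625 × 0.838671 = 3.04018 m.
A = π(0.335)² = 0.352565 m².
Resultant F = γ·h_c·A = 8.42679 × 3.04018 × 0.352565 = 9.03235 kN.
I_c = πr⁴/4 = π × 0.335⁴/4 = 0.00989166 m⁴.
Centre of pressure: y_p = y_c + I_c/(y_c·A) = 3.625 + 0.00989166/(3.625 × 0.352565) = 3.625 + 0.00773966 = 3.63274 m along the plane.

y_p = 3.633 m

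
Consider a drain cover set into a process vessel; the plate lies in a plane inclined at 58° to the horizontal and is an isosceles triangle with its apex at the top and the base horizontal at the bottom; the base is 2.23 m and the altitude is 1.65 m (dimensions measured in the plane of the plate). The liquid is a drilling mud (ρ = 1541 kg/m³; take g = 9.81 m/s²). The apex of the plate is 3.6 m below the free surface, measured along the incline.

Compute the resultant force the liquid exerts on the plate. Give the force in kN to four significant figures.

γ = ρg = 1541 × 9.81 / 1000 = 15.11721 kN/m³.
Let θ = 58° be the plate's angle to the horizontal; measure y along the incline from where the plane meets the free surface. Vertical depth h = y·sinθ with sinθ = 0.848048.
With the apex up, the centroid sits 2h/3 = 2 × 1.65/3 = 1.1 m below the apex, so y_c = 3.6 + 1.1 = 4.7 m and h_c = 4.7 × 0.848048 = 3.98583 m.
A = ½ × 2.23 × 1.65 = 1.83975 m².
Resultant F = γ·h_c·A = 15.11721 × 3.98583 × 1.83975 = 110.853 kN.

F ≈ 110.9 kN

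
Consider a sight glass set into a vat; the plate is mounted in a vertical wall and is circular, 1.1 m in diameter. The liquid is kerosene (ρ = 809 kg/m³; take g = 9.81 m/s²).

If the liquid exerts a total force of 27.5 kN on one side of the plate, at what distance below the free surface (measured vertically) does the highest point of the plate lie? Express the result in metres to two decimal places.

γ = ρg = 809 × 9.81 / 1000 = 7.93629 kN/m³.
A = π(0.55)² = 0.950332 m².
From F = γ·h_c·A, the centroid depth is h_c = 27.5/(7.93629 × 0.950332) = 3.64619 m.
The centroid is at the centre, 0.55 m below the top of the plate, so the highest point sits at h_top = 3.64619 − 0.55 = 3.09619 m below the surface.

d_top ≈ 3.10 m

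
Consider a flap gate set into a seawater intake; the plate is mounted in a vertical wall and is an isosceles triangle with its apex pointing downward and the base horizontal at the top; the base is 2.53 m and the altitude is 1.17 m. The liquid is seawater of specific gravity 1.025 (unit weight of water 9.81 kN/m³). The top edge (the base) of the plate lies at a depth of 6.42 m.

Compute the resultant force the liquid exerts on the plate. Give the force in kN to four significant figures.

F ≈ 101.3 kN

γ = 1.025 × 9.81 = 10.05525 kN/m³.
With the apex down, the centroid sits h/3 = 1.17/3 = 0.39 m below the base (the top edge), so the centroid depth is h_c = 6.42 + 0.39 = 6.81 m.
A = ½ × 2.53 × 1.17 = 1.48005 m².
Resultant F = γ·h_c·A = 10.05525 × 6.81 × 1.48005 = 101.348 kN.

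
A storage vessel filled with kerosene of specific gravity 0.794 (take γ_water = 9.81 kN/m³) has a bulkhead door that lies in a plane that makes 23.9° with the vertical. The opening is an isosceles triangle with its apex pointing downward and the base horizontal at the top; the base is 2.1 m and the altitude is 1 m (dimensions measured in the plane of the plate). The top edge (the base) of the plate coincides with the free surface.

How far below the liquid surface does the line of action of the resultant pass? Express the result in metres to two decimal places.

h_p = 0.46 m

γ = 0.794 × 9.81 = 7.78914 kN/m³.
The plate makes 23.9° with the vertical, i.e. θ = 90° − 23.9° = 66.1° to the horizontal. Measuring y along the incline from the free-surface line, vertical depth h = y·sinθ with sinθ = 0.914254.
With the apex down, the centroid sits h/3 = 1/3 = 0.333333 m below the base (the top edge), so y_c = 0.333333 m and h_c = 0.333333 × 0.914254 = 0.304751 m.
A = ½ × 2.1 × 1 = 1.05 m².
Resultant F = γ·h_c·A = 7.78914 × 0.304751 × 1.05 = 2.49244 kN.
I_c = b·h³/36 = 2.1 × 1³/36 = 0.0583333 m⁴.
Centre of pressure: y_p = y_c + I_c/(y_c·A) = 0.333333 + 0.0583333/(0.333333 × 1.05) = 0.333333 + 0.166667 = 0.5 m along the plane.
Vertically, h_p = y_p·sinθ = 0.5 × 0.914254 = 0.457127 m.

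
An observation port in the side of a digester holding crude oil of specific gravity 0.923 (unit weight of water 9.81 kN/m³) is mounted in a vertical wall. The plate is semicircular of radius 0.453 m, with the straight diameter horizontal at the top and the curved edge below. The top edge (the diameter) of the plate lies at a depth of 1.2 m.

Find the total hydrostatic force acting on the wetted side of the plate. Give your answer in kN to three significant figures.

F ≈ 4.06 kN

γ = 0.923 × 9.81 = 9.05463 kN/m³.
The centroid of a semicircle lies 4r/(3π) = 0.192259 m from the diameter, here below the top edge, so the centroid depth is h_c = 1.2 + 0.192259 = 1.39226 m.
A = πr²/2 = π × 0.453²/2 = 0.322342 m².
Resultant F = γ·h_c·A = 9.05463 × 1.39226 × 0.322342 = 4.06357 kN.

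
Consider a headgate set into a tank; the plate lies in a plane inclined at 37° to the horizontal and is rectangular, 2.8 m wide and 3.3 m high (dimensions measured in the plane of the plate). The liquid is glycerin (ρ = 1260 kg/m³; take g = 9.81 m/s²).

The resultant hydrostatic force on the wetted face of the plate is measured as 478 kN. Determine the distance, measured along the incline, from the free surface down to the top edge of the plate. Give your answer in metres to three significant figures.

γ = ρg = 1260 × 9.81 / 1000 = 12.3606 kN/m³.
A = 2.8 × 3.3 = 9.24 m².
From F = γ·h_c·A, the centroid depth is h_c = 478/(12.3606 × 9.24) = 4.1852 m.
Let θ = 37° be the plate's angle to the horizontal; measure y along the incline from where the plane meets the free surface. Vertical depth h = y·sinθ with sinθ = 0.601815.
Along the incline, y_c = h_c/sinθ = 4.1852/0.601815 = 6.9543 m.
The centroid lies 3.3/2 = 1.65 m below the top edge, so the top edge sits at y_top = 6.9543 − 1.65 = 5.3043 m along the incline.

y_top ≈ 5.30 m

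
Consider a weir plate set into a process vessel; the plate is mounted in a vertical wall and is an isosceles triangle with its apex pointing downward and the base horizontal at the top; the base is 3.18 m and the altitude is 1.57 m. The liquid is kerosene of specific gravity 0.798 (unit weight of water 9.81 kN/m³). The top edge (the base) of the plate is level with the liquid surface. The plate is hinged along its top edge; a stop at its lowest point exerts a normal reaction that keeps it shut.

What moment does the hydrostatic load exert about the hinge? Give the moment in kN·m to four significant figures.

M ≈ 8.028 kN·m

γ = 0.798 × 9.81 = 7.82838 kN/m³.
With the apex down, the centroid sits h/3 = 1.57/3 = 0.523333 m below the base (the top edge), so the centroid depth is h_c = 0.523333 m.
A = ½ × 3.18 × 1.57 = 2.4963 m².
Resultant F = γ·h_c·A = 7.82838 × 0.523333 × 2.4963 = 10.227 kN.
I_c = b·h³/36 = 3.18 × 1.57³/36 = 0.341841 m⁴.
Centre of pressure: y_p = y_c + I_c/(y_c·A) = 0.523333 + 0.341841/(0.523333 × 2.4963) = 0.523333 + 0.261667 = 0.785 m along the plane.
The resultant acts 0.523333 + 0.261667 = 0.785 m (along the plate) below the hinge at the top edge, so the moment about the hinge is M = F × 0.785 = 10.227 × 0.785 = 8.0282 kN·m.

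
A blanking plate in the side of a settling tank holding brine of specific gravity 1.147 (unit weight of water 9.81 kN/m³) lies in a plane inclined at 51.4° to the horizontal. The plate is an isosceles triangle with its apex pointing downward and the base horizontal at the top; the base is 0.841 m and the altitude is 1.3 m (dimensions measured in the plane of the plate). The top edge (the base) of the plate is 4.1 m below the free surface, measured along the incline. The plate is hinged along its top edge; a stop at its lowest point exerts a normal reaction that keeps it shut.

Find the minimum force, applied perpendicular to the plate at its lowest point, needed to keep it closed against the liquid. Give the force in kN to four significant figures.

P ≈ 7.611 kN

γ = 1.147 × 9.81 = 11.25207 kN/m³.
Let θ = 51.4° be the plate's angle to the horizontal; measure y along the incline from where the plane meets the free surface. Vertical depth h = y·sinθ with sinθ = 0.781520.
With the apex down, the centroid sits h/3 = 1.3/3 = 0.433333 m below the base (the top edge), so y_c = 4.1 + 0.433333 = 4.53333 m and h_c = 4.53333 × 0.781520 = 3.54289 m.
A = ½ × 0.841 × 1.3 = 0.54665 m².
Resultant F = γ·h_c·A = 11.25207 × 3.54289 × 0.54665 = 21.7921 kN.
I_c = b·h³/36 = 0.841 × 1.3³/36 = 0.0513244 m⁴.
Centre of pressure: y_p = y_c + I_c/(y_c·A) = 4.53333 + 0.0513244/(4.53333 × 0.54665) = 4.53333 + 0.0207108 = 4.55404 m along the plane.
The resultant acts 0.433333 + 0.0207108 = 0.454044 m (along the plate) below the hinge at the top edge, so the moment about the hinge is M = F × 0.454044 = 21.7921 × 0.454044 = 9.89457 kN·m.
A normal force at the bottom, 1.3 m from the hinge, must supply this moment: P = 9.89457/1.3 = 7.61121 kN.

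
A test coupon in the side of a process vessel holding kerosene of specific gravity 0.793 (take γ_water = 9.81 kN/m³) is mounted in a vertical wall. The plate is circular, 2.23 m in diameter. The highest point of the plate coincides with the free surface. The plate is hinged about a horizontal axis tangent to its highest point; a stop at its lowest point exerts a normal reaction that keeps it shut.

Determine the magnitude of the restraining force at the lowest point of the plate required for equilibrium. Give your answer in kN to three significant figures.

P ≈ 21.2 kN

γ = 0.793 × 9.81 = 7.77933 kN/m³.
The centroid is at the centre, 1.115 m below the top of the plate, so the centroid depth is h_c = 1.115 m.
A = π(1.115)² = 3.90571 m².
Resultant F = γ·h_c·A = 7.77933 × 1.115 × 3.90571 = 33.8779 kN.
I_c = πr⁴/4 = π × 1.115⁴/4 = 1.21392 m⁴.
Centre of pressure: y_p = y_c + I_c/(y_c·A) = 1.115 + 1.21392/(1.115 × 3.90571) = 1.115 + 0.27875 = 1.39375 m along the plane.
The resultant acts 1.115 + 0.27875 = 1.39375 m (along the plate) below the hinge at the top edge, so the moment about the hinge is M = F × 1.39375 = 33.8779 × 1.39375 = 47.2173 kN·m.
A normal force at the bottom, 2.23 m from the hinge, must supply this moment: P = 47.2173/2.23 = 21.1737 kN.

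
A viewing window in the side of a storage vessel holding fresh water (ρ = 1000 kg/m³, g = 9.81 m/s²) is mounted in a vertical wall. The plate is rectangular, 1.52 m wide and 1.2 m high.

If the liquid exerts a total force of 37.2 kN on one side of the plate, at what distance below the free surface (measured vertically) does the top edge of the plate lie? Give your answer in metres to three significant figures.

d_top ≈ 1.48 m

γ = ρg = 1000 × 9.81 = 9810 N/m³ = 9.81 kN/m³.
A = 1.52 × 1.2 = 1.824 m².
From F = γ·h_c·A, the centroid depth is h_c = 37.2/(9.81 × 1.824) = 2.07897 m.
The centroid lies 1.2/2 = 0.6 m below the top edge, so the top edge sits at h_top = 2.07897 − 0.6 = 1.47897 m below the surface.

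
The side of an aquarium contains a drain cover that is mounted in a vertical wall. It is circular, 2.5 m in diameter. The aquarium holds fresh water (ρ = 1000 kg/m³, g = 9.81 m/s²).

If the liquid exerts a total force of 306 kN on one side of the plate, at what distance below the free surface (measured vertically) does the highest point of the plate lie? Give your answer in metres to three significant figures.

γ = ρg = 1000 × 9.81 = 9810 N/m³ = 9.81 kN/m³.
A = π(1.25)² = 4.90874 m².
From F = γ·h_c·A, the centroid depth is h_c = 306/(9.81 × 4.90874) = 6.35451 m.
The centroid is at the centre, 1.25 m below the top of the plate, so the highest point sits at h_top = 6.35451 − 1.25 = 5.10451 m below the surface.

d_top ≈ 5.10 m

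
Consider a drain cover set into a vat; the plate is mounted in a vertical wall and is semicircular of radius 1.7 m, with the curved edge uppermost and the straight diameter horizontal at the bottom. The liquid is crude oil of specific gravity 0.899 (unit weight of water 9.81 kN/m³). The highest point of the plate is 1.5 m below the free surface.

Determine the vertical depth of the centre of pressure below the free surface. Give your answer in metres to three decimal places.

h_p = 2.560 m

γ = 0.899 × 9.81 = 8.81919 kN/m³.
The centroid lies 4r/(3π) = 0.721502 m above the diameter, so r − 4r/(3π) = 1.7 − 0.721502 = 0.978498 m below the topmost point, so the centroid depth is h_c = 1.5 + 0.978498 = 2.4785 m.
A = πr²/2 = π × 1.7²/2 = 4.5396 m².
Resultant F = γ·h_c·A = 8.81919 × 2.4785 × 4.5396 = 99.2282 kN.
I_c = (π/8 − 8/(9π))·r⁴ = 0.109757 × 1.7⁴ = 0.916701 m⁴.
Centre of pressure: y_p = y_c + I_c/(y_c·A) = 2.4785 + 0.916701/(2.4785 × 4.5396) = 2.4785 + 0.0814744 = 2.55997 m along the plane.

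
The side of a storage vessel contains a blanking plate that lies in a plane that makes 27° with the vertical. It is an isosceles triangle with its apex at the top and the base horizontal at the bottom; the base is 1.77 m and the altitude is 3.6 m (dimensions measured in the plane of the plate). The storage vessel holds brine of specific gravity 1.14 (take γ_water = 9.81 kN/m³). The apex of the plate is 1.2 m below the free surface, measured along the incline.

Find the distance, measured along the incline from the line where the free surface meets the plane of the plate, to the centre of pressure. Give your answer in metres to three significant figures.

y_p = 3.80 m

γ = 1.14 × 9.81 = 11.1834 kN/m³.
The plate makes 27° with the vertical, i.e. θ = 90° − 27° = 63° to the horizontal. Measuring y along the incline from the free-surface line, vertical depth h = y·sinθ with sinθ = 0.891007.
With the apex up, the centroid sits 2h/3 = 2 × 3.6/3 = 2.4 m below the apex, so y_c = 1.2 + 2.4 = 3.6 m and h_c = 3.6 × 0.891007 = 3.20763 m.
A = ½ × 1.77 × 3.6 = 3.186 m².
Resultant F = γ·h_c·A = 11.1834 × 3.20763 × 3.186 = 114.289 kN.
I_c = b·h³/36 = 1.77 × 3.6³/36 = 2.29392 m⁴.
Centre of pressure: y_p = y_c + I_c/(y_c·A) = 3.6 + 2.29392/(3.6 × 3.186) = 3.6 + 0.2 = 3.8 m along the plane.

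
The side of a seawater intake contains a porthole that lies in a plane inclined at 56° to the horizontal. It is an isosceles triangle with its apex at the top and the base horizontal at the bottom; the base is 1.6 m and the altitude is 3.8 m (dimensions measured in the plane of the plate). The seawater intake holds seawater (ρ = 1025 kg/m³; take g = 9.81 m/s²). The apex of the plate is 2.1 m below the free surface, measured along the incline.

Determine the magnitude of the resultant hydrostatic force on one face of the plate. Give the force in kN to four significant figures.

γ = ρg = 1025 × 9.81 / 1000 = 10.05525 kN/m³.
Let θ = 56° be the plate's angle to the horizontal; measure y along the incline from where the plane meets the free surface. Vertical depth h = y·sinθ with sinθ = 0.829038.
With the apex up, the centroid sits 2h/3 = 2 × 3.8/3 = 2.53333 m below the apex, so y_c = 2.1 + 2.53333 = 4.63333 m and h_c = 4.63333 × 0.829038 = 3.84121 m.
A = ½ × 1.6 × 3.8 = 3.04 m².
Resultant F = γ·h_c·A = 10.05525 × 3.84121 × 3.04 = 117.418 kN.

F ≈ 117.4 kN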